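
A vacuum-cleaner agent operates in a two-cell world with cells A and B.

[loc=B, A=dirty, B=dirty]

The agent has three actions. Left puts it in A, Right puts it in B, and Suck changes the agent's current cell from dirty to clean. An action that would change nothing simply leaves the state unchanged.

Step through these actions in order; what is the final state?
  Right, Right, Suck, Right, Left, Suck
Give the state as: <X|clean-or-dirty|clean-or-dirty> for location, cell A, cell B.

<A|clean|clean>

step 1/6 (Right): <B|dirty|dirty>
step 2/6 (Right): <B|dirty|dirty>
step 3/6 (Suck): <B|dirty|clean>
step 4/6 (Right): <B|dirty|clean>
step 5/6 (Left): <A|dirty|clean>
step 6/6 (Suck): <A|clean|clean>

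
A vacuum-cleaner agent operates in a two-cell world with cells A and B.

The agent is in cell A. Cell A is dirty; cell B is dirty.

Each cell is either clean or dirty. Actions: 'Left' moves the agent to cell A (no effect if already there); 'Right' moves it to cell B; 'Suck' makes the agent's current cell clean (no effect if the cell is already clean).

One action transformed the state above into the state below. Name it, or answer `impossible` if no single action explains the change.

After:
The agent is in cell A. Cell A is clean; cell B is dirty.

Suck

try  Left: in A — A dirty, B dirty
try Right: in B — A dirty, B dirty
try  Suck: in A — A clean, B dirty  ← match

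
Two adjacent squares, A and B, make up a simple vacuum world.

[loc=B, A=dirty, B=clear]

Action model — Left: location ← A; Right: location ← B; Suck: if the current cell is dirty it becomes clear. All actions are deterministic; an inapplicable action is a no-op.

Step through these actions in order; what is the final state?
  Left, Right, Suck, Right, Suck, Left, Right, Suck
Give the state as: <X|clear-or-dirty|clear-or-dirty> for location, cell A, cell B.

1. Left → <A|dirty|clear>
2. Right → <B|dirty|clear>
3. Suck → <B|dirty|clear>
4. Right → <B|dirty|clear>
5. Suck → <B|dirty|clear>
6. Left → <A|dirty|clear>
7. Right → <B|dirty|clear>
8. Suck → <B|dirty|clear>

<B|dirty|clear>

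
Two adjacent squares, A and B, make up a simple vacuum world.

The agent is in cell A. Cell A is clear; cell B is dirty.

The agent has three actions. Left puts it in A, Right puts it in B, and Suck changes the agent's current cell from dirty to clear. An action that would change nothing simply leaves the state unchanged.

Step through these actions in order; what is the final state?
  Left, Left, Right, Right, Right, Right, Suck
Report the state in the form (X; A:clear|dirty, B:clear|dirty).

1. Left → (A; A:clear, B:dirty)
2. Left → (A; A:clear, B:dirty)
3. Right → (B; A:clear, B:dirty)
4. Right → (B; A:clear, B:dirty)
5. Right → (B; A:clear, B:dirty)
6. Right → (B; A:clear, B:dirty)
7. Suck → (B; A:clear, B:clear)

(B; A:clear, B:clear)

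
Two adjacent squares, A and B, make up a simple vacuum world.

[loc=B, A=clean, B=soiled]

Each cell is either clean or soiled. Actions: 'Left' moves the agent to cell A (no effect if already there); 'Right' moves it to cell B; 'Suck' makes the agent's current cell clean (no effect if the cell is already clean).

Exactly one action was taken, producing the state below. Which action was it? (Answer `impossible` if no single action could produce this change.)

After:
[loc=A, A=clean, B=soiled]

try  Left: loc=A A=clean B=soiled  ← match
try Right: loc=B A=clean B=soiled
try  Suck: loc=B A=clean B=clean

Left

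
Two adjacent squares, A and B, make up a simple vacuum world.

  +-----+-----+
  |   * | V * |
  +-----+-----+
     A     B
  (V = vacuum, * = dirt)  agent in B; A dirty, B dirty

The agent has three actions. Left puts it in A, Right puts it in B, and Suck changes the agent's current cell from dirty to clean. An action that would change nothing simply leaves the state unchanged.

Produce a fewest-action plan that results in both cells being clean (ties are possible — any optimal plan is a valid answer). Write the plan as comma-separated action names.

t=1 Suck ⇒ in B — A dirty, B clean
t=2 Left ⇒ in A — A dirty, B clean
t=3 Suck ⇒ in A — A clean, B clean
min 3: Suck B + move + Suck A

Suck, Left, Suck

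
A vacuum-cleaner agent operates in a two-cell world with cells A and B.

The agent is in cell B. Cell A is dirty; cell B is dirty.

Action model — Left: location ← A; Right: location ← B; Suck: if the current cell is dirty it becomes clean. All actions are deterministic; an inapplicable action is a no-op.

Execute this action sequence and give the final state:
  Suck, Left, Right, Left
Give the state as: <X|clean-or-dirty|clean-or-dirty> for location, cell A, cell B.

<A|dirty|clean>

Suck (#1): <B|dirty|clean>
Left (#2): <A|dirty|clean>
Right (#3): <B|dirty|clean>
Left (#4): <A|dirty|clean>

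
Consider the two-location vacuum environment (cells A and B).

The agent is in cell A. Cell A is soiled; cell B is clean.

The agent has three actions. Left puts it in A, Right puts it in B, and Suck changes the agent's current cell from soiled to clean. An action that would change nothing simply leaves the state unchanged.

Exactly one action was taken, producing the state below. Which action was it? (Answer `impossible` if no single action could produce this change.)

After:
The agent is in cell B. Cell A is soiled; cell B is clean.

try  Left: <A|soiled|clean>
try Right: <B|soiled|clean>  ← match
try  Suck: <A|clean|clean>

Right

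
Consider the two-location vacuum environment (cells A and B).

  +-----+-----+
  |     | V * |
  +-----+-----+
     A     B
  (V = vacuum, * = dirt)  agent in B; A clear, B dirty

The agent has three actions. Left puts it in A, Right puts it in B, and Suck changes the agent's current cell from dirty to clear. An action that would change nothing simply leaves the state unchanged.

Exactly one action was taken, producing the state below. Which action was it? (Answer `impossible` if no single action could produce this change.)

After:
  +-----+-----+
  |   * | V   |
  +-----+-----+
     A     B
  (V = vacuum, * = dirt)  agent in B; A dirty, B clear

try  Left: loc=A A=clear B=dirty
try Right: loc=B A=clear B=dirty
try  Suck: loc=B A=clear B=clear
no single action produces the after-state

impossible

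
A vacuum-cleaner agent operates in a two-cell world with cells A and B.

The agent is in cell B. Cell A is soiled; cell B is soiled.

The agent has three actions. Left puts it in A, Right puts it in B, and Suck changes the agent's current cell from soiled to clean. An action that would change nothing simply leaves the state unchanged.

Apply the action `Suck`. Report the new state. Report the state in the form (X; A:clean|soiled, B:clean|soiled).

start: (B; A:soiled, B:soiled)
step 1/1 (Suck): (B; A:soiled, B:clean)

(B; A:soiled, B:clean)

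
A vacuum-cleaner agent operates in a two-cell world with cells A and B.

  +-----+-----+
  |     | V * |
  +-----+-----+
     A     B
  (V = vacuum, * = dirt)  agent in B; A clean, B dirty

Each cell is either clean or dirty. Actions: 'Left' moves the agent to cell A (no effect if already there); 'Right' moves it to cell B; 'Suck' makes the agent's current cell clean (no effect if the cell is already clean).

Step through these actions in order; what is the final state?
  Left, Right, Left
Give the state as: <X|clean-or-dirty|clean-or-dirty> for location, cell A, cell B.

<A|clean|dirty>

[1] after Left: <A|clean|dirty>
[2] after Right: <B|clean|dirty>
[3] after Left: <A|clean|dirty>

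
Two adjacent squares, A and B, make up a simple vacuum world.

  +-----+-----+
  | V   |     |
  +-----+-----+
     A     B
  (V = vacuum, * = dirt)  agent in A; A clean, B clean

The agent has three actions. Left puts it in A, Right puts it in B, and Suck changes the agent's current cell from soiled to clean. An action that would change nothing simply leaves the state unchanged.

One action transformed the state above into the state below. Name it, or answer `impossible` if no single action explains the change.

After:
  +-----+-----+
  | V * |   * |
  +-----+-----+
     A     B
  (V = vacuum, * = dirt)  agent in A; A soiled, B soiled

try  Left: (A; A:clean, B:clean)
try Right: (B; A:clean, B:clean)
try  Suck: (A; A:clean, B:clean)
no single action produces the after-state

impossible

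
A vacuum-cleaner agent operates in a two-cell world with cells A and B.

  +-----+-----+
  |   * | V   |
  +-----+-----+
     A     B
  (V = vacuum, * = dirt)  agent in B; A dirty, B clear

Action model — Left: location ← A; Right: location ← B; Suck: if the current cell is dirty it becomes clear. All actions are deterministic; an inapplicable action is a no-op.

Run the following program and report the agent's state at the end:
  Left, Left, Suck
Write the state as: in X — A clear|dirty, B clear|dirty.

step 1/3 (Left): in A — A dirty, B clear
step 2/3 (Left): in A — A dirty, B clear
step 3/3 (Suck): in A — A clear, B clear

in A — A clear, B clear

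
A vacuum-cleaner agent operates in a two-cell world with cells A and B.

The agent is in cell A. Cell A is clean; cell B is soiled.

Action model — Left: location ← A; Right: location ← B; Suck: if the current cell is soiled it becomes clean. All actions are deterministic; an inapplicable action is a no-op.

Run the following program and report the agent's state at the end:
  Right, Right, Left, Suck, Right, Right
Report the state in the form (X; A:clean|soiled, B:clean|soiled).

(B; A:clean, B:soiled)

1. Right → (B; A:clean, B:soiled)
2. Right → (B; A:clean, B:soiled)
3. Left → (A; A:clean, B:soiled)
4. Suck → (A; A:clean, B:soiled)
5. Right → (B; A:clean, B:soiled)
6. Right → (B; A:clean, B:soiled)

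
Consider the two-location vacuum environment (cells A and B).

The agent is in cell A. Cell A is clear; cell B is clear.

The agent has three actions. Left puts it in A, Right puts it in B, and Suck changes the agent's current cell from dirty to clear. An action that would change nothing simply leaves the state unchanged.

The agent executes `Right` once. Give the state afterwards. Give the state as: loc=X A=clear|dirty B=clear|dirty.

start: loc=A A=clear B=clear
Right (#1): loc=B A=clear B=clear

loc=B A=clear B=clear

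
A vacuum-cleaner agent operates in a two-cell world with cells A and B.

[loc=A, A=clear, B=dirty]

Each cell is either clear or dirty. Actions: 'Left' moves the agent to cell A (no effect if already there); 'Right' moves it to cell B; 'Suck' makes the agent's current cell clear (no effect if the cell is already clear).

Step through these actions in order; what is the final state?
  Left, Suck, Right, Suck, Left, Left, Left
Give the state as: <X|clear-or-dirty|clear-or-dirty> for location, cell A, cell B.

<A|clear|clear>

Left (#1): <A|clear|dirty>
Suck (#2): <A|clear|dirty>
Right (#3): <B|clear|dirty>
Suck (#4): <B|clear|clear>
Left (#5): <A|clear|clear>
Left (#6): <A|clear|clear>
Left (#7): <A|clear|clear>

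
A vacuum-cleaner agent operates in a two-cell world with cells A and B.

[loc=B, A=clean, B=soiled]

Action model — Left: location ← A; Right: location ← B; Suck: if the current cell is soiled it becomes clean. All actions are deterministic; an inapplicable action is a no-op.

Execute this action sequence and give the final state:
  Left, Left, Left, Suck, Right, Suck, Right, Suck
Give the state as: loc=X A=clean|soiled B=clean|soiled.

loc=B A=clean B=clean

1) do Left; now loc=A A=clean B=soiled
2) do Left; now loc=A A=clean B=soiled
3) do Left; now loc=A A=clean B=soiled
4) do Suck; now loc=A A=clean B=soiled
5) do Right; now loc=B A=clean B=soiled
6) do Suck; now loc=B A=clean B=clean
7) do Right; now loc=B A=clean B=clean
8) do Suck; now loc=B A=clean B=clean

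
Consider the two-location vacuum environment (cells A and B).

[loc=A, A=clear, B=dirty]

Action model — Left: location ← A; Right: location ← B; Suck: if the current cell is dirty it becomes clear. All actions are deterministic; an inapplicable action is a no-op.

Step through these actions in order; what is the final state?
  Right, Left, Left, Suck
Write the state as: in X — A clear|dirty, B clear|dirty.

[1] after Right: in B — A clear, B dirty
[2] after Left: in A — A clear, B dirty
[3] after Left: in A — A clear, B dirty
[4] after Suck: in A — A clear, B dirty

in A — A clear, B dirty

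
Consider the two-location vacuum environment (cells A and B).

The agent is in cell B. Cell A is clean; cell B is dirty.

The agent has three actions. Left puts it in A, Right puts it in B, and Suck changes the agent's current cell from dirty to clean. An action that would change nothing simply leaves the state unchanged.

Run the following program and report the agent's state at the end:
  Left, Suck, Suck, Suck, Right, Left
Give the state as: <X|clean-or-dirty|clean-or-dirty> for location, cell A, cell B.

<A|clean|dirty>

step 1/6 (Left): <A|clean|dirty>
step 2/6 (Suck): <A|clean|dirty>
step 3/6 (Suck): <A|clean|dirty>
step 4/6 (Suck): <A|clean|dirty>
step 5/6 (Right): <B|clean|dirty>
step 6/6 (Left): <A|clean|dirty>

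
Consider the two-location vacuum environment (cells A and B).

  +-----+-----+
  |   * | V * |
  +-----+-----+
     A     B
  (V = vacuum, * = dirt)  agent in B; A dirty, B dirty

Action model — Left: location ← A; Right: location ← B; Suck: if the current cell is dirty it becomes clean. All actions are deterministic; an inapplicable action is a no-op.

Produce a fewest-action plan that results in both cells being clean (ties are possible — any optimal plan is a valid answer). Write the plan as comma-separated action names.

1. Suck → (B; A:dirty, B:clean)
2. Left → (A; A:dirty, B:clean)
3. Suck → (A; A:clean, B:clean)
min 3: Suck B + move + Suck A

Suck, Left, Suck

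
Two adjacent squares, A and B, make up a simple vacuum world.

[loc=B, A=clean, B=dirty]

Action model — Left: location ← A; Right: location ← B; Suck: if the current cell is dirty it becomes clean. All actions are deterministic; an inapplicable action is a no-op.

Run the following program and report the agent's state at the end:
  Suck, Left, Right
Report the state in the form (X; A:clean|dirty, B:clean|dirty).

(B; A:clean, B:clean)

1) do Suck; now (B; A:clean, B:clean)
2) do Left; now (A; A:clean, B:clean)
3) do Right; now (B; A:clean, B:clean)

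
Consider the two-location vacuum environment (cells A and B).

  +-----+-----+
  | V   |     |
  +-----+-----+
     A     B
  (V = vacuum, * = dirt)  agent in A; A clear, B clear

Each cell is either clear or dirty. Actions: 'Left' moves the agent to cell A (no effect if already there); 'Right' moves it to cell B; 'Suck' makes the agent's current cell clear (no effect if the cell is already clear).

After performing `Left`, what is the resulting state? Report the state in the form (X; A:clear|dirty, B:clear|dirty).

(A; A:clear, B:clear)

start: (A; A:clear, B:clear)
Left (#1): (A; A:clear, B:clear)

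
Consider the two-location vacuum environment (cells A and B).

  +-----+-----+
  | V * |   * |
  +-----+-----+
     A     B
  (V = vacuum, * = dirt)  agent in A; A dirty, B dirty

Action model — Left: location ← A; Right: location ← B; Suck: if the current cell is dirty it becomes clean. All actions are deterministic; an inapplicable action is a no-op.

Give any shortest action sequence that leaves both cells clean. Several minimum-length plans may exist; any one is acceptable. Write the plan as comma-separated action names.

Suck, Right, Suck

1) do Suck; now (A; A:clean, B:dirty)
2) do Right; now (B; A:clean, B:dirty)
3) do Suck; now (B; A:clean, B:clean)
min 3: Suck A + move + Suck B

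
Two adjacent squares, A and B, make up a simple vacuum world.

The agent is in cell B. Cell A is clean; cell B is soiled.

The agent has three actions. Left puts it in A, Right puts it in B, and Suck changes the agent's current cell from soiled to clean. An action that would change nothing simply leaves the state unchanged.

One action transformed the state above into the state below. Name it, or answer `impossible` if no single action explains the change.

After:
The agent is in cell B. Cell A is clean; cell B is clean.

try  Left: <A|clean|soiled>
try Right: <B|clean|soiled>
try  Suck: <B|clean|clean>  ← match

Suck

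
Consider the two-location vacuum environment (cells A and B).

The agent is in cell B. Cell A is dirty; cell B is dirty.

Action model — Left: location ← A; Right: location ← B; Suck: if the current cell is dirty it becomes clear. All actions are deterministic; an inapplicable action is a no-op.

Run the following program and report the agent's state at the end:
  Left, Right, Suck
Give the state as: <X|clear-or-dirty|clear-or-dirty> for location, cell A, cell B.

<B|dirty|clear>

Left (#1): <A|dirty|dirty>
Right (#2): <B|dirty|dirty>
Suck (#3): <B|dirty|clear>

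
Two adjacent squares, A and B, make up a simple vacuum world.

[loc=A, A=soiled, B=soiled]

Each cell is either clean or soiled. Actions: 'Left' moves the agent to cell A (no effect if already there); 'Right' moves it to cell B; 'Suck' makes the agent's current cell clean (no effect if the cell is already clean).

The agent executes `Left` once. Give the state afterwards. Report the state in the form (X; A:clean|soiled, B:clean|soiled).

start: (A; A:soiled, B:soiled)
1) do Left; now (A; A:soiled, B:soiled)

(A; A:soiled, B:soiled)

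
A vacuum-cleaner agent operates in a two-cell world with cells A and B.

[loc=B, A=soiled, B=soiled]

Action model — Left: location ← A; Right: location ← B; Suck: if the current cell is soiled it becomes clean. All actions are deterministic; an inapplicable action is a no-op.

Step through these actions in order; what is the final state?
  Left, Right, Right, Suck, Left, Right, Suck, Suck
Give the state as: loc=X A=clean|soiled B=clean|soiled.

loc=B A=soiled B=clean

Left (#1): loc=A A=soiled B=soiled
Right (#2): loc=B A=soiled B=soiled
Right (#3): loc=B A=soiled B=soiled
Suck (#4): loc=B A=soiled B=clean
Left (#5): loc=A A=soiled B=clean
Right (#6): loc=B A=soiled B=clean
Suck (#7): loc=B A=soiled B=clean
Suck (#8): loc=B A=soiled B=clean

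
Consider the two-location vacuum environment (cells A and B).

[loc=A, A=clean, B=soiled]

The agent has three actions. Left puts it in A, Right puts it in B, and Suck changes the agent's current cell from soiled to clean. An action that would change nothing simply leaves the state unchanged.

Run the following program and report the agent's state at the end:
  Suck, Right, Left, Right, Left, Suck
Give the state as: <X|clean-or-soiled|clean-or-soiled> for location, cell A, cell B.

<A|clean|soiled>

[1] after Suck: <A|clean|soiled>
[2] after Right: <B|clean|soiled>
[3] after Left: <A|clean|soiled>
[4] after Right: <B|clean|soiled>
[5] after Left: <A|clean|soiled>
[6] after Suck: <A|clean|soiled>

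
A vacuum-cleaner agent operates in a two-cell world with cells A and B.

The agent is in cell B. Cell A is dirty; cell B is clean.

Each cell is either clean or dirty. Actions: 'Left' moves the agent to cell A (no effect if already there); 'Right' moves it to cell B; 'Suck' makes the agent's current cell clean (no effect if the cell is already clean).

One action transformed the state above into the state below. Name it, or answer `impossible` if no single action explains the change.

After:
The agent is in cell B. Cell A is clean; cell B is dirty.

impossible

try  Left: in A — A dirty, B clean
try Right: in B — A dirty, B clean
try  Suck: in B — A dirty, B clean
no single action produces the after-state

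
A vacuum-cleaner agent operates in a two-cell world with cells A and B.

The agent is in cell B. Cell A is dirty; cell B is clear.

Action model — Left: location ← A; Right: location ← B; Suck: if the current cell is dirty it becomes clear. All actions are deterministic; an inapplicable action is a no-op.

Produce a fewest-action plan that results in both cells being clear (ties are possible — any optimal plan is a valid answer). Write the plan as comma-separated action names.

Left, Suck

1) do Left; now <A|dirty|clear>
2) do Suck; now <A|clear|clear>
min 2: go A then Suck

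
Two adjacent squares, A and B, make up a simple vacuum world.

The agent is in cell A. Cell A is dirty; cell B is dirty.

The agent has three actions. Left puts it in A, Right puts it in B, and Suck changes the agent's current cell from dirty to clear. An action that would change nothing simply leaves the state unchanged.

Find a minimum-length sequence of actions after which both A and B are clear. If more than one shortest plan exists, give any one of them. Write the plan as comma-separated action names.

Suck, Right, Suck

1) do Suck; now <A|clear|dirty>
2) do Right; now <B|clear|dirty>
3) do Suck; now <B|clear|clear>
min 3: Suck A + move + Suck B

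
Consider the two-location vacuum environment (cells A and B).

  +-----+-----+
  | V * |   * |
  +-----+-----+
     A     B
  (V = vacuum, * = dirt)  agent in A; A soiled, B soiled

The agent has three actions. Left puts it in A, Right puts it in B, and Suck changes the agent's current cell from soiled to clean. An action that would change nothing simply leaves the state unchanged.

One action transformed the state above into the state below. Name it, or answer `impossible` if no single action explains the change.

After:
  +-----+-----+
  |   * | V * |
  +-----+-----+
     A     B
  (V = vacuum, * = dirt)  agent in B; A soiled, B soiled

try  Left: (A; A:soiled, B:soiled)
try Right: (B; A:soiled, B:soiled)  ← match
try  Suck: (A; A:clean, B:soiled)

Right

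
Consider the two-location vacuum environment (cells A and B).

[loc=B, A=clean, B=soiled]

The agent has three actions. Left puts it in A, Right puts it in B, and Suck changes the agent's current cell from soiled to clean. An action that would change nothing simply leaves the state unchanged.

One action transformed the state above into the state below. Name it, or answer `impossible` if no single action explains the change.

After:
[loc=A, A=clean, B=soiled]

try  Left: <A|clean|soiled>  ← match
try Right: <B|clean|soiled>
try  Suck: <B|clean|clean>

Left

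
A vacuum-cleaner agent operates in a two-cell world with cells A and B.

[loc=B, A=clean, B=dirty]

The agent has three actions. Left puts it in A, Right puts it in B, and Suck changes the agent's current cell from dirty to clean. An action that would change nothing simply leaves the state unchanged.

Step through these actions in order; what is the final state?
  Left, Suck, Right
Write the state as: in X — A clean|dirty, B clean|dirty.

in B — A clean, B dirty

[1] after Left: in A — A clean, B dirty
[2] after Suck: in A — A clean, B dirty
[3] after Right: in B — A clean, B dirty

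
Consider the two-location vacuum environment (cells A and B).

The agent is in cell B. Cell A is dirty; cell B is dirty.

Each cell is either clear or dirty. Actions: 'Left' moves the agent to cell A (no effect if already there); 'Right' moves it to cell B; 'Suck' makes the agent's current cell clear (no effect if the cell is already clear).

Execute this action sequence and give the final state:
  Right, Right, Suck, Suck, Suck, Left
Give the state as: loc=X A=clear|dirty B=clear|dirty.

loc=A A=dirty B=clear

t=1 Right ⇒ loc=B A=dirty B=dirty
t=2 Right ⇒ loc=B A=dirty B=dirty
t=3 Suck ⇒ loc=B A=dirty B=clear
t=4 Suck ⇒ loc=B A=dirty B=clear
t=5 Suck ⇒ loc=B A=dirty B=clear
t=6 Left ⇒ loc=A A=dirty B=clear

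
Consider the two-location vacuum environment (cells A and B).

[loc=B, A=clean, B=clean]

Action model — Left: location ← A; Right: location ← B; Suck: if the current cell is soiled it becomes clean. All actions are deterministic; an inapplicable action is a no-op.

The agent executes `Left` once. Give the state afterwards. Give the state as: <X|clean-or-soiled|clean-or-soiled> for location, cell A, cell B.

start: <B|clean|clean>
Left (#1): <A|clean|clean>

<A|clean|clean>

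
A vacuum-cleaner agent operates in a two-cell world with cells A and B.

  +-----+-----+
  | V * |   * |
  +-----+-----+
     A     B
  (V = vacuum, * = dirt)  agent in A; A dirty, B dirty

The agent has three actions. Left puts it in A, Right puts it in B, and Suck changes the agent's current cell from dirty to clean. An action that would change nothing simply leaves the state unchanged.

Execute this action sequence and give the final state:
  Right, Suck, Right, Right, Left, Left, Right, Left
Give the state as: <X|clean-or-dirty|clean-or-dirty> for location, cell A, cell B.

t=1 Right ⇒ <B|dirty|dirty>
t=2 Suck ⇒ <B|dirty|clean>
t=3 Right ⇒ <B|dirty|clean>
t=4 Right ⇒ <B|dirty|clean>
t=5 Left ⇒ <A|dirty|clean>
t=6 Left ⇒ <A|dirty|clean>
t=7 Right ⇒ <B|dirty|clean>
t=8 Left ⇒ <A|dirty|clean>

<A|dirty|clean>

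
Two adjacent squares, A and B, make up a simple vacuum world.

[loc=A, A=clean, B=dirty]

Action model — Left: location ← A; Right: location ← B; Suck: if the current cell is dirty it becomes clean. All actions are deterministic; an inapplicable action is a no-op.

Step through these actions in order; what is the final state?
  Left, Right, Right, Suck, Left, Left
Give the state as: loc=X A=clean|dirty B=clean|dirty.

Left (#1): loc=A A=clean B=dirty
Right (#2): loc=B A=clean B=dirty
Right (#3): loc=B A=clean B=dirty
Suck (#4): loc=B A=clean B=clean
Left (#5): loc=A A=clean B=clean
Left (#6): loc=A A=clean B=clean

loc=A A=clean B=clean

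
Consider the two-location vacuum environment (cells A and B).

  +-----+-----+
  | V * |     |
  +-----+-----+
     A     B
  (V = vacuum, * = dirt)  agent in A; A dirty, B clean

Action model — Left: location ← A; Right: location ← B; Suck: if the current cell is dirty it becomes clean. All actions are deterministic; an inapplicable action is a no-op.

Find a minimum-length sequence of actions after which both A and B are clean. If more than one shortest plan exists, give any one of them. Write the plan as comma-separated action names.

Suck

Suck (#1): <A|clean|clean>
min 1: A is dirty, one Suck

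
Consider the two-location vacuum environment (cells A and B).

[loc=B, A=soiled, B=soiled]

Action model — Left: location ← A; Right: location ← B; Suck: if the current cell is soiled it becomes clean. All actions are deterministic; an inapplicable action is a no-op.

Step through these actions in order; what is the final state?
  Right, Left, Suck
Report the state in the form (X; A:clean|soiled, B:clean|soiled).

t=1 Right ⇒ (B; A:soiled, B:soiled)
t=2 Left ⇒ (A; A:soiled, B:soiled)
t=3 Suck ⇒ (A; A:clean, B:soiled)

(A; A:clean, B:soiled)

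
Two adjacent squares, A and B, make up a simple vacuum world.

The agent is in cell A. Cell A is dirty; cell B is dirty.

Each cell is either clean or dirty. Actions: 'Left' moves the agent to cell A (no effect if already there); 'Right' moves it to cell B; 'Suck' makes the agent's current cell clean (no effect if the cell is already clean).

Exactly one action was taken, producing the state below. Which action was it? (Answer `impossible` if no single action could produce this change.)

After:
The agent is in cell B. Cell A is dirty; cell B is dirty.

Right

try  Left: (A; A:dirty, B:dirty)
try Right: (B; A:dirty, B:dirty)  ← match
try  Suck: (A; A:clean, B:dirty)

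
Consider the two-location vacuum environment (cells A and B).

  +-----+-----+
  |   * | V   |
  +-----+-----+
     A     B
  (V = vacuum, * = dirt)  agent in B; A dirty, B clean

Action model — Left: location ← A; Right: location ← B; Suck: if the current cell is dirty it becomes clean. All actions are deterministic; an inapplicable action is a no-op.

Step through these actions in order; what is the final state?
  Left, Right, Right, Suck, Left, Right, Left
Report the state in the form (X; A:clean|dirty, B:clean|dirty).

(A; A:dirty, B:clean)

1) do Left; now (A; A:dirty, B:clean)
2) do Right; now (B; A:dirty, B:clean)
3) do Right; now (B; A:dirty, B:clean)
4) do Suck; now (B; A:dirty, B:clean)
5) do Left; now (A; A:dirty, B:clean)
6) do Right; now (B; A:dirty, B:clean)
7) do Left; now (A; A:dirty, B:clean)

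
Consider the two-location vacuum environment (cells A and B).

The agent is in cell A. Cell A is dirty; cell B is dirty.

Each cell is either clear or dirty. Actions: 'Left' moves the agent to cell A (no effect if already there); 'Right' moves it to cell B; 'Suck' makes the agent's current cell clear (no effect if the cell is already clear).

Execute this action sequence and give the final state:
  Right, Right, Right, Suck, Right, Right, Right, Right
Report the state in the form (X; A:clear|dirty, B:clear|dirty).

Right (#1): (B; A:dirty, B:dirty)
Right (#2): (B; A:dirty, B:dirty)
Right (#3): (B; A:dirty, B:dirty)
Suck (#4): (B; A:dirty, B:clear)
Right (#5): (B; A:dirty, B:clear)
Right (#6): (B; A:dirty, B:clear)
Right (#7): (B; A:dirty, B:clear)
Right (#8): (B; A:dirty, B:clear)

(B; A:dirty, B:clear)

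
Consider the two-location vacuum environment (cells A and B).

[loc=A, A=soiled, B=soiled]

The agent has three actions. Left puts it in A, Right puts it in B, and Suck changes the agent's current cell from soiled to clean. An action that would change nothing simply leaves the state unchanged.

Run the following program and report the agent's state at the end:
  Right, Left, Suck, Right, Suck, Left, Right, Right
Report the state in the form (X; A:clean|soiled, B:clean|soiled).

step 1/8 (Right): (B; A:soiled, B:soiled)
step 2/8 (Left): (A; A:soiled, B:soiled)
step 3/8 (Suck): (A; A:clean, B:soiled)
step 4/8 (Right): (B; A:clean, B:soiled)
step 5/8 (Suck): (B; A:clean, B:clean)
step 6/8 (Left): (A; A:clean, B:clean)
step 7/8 (Right): (B; A:clean, B:clean)
step 8/8 (Right): (B; A:clean, B:clean)

(B; A:clean, B:clean)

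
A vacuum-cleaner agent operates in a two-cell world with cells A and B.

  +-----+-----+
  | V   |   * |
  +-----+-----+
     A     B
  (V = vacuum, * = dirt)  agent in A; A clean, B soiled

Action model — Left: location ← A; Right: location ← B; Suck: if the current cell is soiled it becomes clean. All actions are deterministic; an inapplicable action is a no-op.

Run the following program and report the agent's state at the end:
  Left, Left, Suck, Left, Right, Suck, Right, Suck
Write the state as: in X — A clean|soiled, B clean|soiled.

[1] after Left: in A — A clean, B soiled
[2] after Left: in A — A clean, B soiled
[3] after Suck: in A — A clean, B soiled
[4] after Left: in A — A clean, B soiled
[5] after Right: in B — A clean, B soiled
[6] after Suck: in B — A clean, B clean
[7] after Right: in B — A clean, B clean
[8] after Suck: in B — A clean, B clean

in B — A clean, B clean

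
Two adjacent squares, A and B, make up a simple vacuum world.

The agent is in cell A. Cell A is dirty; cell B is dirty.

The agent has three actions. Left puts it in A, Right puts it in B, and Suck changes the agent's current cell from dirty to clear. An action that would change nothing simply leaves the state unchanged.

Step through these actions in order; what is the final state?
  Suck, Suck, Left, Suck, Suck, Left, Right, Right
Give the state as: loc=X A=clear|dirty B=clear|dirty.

loc=B A=clear B=dirty

1. Suck → loc=A A=clear B=dirty
2. Suck → loc=A A=clear B=dirty
3. Left → loc=A A=clear B=dirty
4. Suck → loc=A A=clear B=dirty
5. Suck → loc=A A=clear B=dirty
6. Left → loc=A A=clear B=dirty
7. Right → loc=B A=clear B=dirty
8. Right → loc=B A=clear B=dirty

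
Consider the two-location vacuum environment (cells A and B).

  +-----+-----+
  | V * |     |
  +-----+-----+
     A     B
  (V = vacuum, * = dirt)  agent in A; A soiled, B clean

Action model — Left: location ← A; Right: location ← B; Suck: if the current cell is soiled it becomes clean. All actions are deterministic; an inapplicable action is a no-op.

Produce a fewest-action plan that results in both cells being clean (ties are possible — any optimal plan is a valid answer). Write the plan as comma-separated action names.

Suck (#1): in A — A clean, B clean
min 1: A is soiled, one Suck

Suck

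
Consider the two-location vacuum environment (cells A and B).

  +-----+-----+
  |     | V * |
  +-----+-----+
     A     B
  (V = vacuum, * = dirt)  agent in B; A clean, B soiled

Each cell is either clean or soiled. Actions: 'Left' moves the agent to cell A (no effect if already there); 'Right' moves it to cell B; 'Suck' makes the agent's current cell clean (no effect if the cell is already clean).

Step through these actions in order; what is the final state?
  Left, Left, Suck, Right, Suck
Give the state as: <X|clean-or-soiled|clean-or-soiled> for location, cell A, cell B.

1) do Left; now <A|clean|soiled>
2) do Left; now <A|clean|soiled>
3) do Suck; now <A|clean|soiled>
4) do Right; now <B|clean|soiled>
5) do Suck; now <B|clean|clean>

<B|clean|clean>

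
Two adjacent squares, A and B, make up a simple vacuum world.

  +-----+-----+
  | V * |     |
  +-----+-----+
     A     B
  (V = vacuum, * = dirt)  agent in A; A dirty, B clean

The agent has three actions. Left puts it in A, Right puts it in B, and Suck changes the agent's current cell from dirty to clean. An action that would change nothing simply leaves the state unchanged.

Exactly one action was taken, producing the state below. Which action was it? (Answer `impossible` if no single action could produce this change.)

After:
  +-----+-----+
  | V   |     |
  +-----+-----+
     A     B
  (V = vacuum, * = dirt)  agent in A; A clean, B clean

try  Left: <A|dirty|clean>
try Right: <B|dirty|clean>
try  Suck: <A|clean|clean>  ← match

Suck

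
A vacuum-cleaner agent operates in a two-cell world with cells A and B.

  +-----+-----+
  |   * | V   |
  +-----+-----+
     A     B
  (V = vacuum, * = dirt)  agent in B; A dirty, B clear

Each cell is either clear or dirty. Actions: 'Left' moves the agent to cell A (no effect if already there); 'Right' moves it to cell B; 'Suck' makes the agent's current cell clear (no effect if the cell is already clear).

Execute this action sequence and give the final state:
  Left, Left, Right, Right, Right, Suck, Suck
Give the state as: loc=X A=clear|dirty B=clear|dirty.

step 1/7 (Left): loc=A A=dirty B=clear
step 2/7 (Left): loc=A A=dirty B=clear
step 3/7 (Right): loc=B A=dirty B=clear
step 4/7 (Right): loc=B A=dirty B=clear
step 5/7 (Right): loc=B A=dirty B=clear
step 6/7 (Suck): loc=B A=dirty B=clear
step 7/7 (Suck): loc=B A=dirty B=clear

loc=B A=dirty B=clear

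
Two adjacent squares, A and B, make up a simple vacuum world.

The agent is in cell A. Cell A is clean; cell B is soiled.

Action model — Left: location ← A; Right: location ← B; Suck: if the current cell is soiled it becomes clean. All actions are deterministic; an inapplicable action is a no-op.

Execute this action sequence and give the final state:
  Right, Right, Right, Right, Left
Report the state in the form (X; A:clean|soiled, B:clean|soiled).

1. Right → (B; A:clean, B:soiled)
2. Right → (B; A:clean, B:soiled)
3. Right → (B; A:clean, B:soiled)
4. Right → (B; A:clean, B:soiled)
5. Left → (A; A:clean, B:soiled)

(A; A:clean, B:soiled)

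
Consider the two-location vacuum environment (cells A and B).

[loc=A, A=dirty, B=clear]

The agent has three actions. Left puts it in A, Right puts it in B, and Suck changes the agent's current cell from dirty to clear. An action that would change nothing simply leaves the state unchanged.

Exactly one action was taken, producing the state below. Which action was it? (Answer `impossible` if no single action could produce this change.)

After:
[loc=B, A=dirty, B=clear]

Right

try  Left: (A; A:dirty, B:clear)
try Right: (B; A:dirty, B:clear)  ← match
try  Suck: (A; A:clear, B:clear)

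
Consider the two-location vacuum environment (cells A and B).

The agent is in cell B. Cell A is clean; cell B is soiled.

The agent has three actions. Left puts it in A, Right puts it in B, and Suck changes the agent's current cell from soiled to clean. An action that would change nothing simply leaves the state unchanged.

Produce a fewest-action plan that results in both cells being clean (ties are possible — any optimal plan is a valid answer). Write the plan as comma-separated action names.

1) do Suck; now loc=B A=clean B=clean
min 1: B is soiled, one Suck

Suck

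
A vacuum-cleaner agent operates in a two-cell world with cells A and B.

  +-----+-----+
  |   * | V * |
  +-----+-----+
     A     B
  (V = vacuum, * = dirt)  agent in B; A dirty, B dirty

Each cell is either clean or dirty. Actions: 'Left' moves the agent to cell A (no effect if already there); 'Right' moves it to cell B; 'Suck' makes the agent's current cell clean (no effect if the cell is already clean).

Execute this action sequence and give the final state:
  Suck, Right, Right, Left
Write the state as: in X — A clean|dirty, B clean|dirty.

step 1/4 (Suck): in B — A dirty, B clean
step 2/4 (Right): in B — A dirty, B clean
step 3/4 (Right): in B — A dirty, B clean
step 4/4 (Left): in A — A dirty, B clean

in A — A dirty, B clean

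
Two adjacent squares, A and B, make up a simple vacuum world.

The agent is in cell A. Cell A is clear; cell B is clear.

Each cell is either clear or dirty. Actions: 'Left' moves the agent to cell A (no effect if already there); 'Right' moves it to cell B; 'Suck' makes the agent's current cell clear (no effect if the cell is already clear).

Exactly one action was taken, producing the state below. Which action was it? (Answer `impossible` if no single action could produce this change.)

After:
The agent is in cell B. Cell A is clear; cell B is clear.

Right

try  Left: in A — A clear, B clear
try Right: in B — A clear, B clear  ← match
try  Suck: in A — A clear, B clear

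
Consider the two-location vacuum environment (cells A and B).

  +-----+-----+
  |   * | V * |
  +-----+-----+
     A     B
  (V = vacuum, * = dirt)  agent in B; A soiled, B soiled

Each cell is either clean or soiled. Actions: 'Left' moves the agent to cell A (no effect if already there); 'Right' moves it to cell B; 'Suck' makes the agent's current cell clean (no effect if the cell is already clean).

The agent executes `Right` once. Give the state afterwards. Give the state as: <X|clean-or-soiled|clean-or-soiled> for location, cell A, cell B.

start: <B|soiled|soiled>
[1] after Right: <B|soiled|soiled>

<B|soiled|soiled>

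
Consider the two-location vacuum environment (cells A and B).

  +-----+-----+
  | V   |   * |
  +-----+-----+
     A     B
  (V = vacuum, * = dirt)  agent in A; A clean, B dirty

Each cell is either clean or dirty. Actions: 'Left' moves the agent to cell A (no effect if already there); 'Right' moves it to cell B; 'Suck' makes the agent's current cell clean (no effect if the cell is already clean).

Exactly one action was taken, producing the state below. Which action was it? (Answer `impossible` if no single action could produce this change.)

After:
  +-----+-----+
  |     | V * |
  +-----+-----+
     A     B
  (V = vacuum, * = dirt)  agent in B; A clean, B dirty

try  Left: (A; A:clean, B:dirty)
try Right: (B; A:clean, B:dirty)  ← match
try  Suck: (A; A:clean, B:dirty)

Right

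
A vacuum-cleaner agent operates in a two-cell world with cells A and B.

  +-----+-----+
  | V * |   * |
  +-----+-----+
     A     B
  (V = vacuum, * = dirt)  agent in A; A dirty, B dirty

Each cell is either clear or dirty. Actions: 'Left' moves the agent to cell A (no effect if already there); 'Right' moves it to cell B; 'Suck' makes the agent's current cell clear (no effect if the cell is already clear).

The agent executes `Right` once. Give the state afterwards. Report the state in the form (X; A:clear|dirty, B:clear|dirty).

(B; A:dirty, B:dirty)

start: (A; A:dirty, B:dirty)
Right (#1): (B; A:dirty, B:dirty)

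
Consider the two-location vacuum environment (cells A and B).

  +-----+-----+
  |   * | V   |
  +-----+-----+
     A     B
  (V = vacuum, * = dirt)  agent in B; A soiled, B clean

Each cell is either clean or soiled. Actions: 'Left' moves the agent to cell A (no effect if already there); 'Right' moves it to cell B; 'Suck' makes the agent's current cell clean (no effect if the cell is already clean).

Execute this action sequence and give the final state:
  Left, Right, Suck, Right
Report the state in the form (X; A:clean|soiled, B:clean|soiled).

(B; A:soiled, B:clean)

t=1 Left ⇒ (A; A:soiled, B:clean)
t=2 Right ⇒ (B; A:soiled, B:clean)
t=3 Suck ⇒ (B; A:soiled, B:clean)
t=4 Right ⇒ (B; A:soiled, B:clean)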